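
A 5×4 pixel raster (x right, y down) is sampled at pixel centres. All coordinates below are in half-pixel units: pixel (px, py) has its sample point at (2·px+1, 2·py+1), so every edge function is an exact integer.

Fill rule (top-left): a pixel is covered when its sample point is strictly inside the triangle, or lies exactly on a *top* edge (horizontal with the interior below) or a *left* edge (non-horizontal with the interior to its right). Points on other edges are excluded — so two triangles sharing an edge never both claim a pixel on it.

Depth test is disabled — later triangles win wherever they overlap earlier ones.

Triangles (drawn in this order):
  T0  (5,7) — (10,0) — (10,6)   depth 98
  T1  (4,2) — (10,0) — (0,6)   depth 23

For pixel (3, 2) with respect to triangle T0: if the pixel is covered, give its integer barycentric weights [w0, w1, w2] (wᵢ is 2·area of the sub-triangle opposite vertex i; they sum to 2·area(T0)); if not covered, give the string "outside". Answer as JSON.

T0:
  2·area = 30
  edge (5, 7)→(10, 0): d=(5,-7) top-left  bias=+0
  edge (10, 0)→(10, 6): d=(0,6) right/bottom  bias=-1
  edge (10, 6)→(5, 7): d=(-5,1) right/bottom  bias=-1
    (4,1)@(9, 3): e=[8,6,16] → #
    (3,2)@(7, 5): e=[4,18,8] → #
    (2,3)@(5, 7): e=[0,30,0] → ·  [on edge]
    (3,3)@(7, 7): e=[14,18,-2] → ·
    (4,3)@(9, 7): e=[28,6,-4] → ·
  covered (3 px):
    · · · · ·
    · · · · #
    · · · # #
    · · · · ·
T1:
  2·area = 16
  edge (4, 2)→(10, 0): d=(6,-2) top-left  bias=+0
  edge (10, 0)→(0, 6): d=(-10,6) right/bottom  bias=-1
  edge (0, 6)→(4, 2): d=(4,-4) top-left  bias=+0
    (2,0)@(5, 1): e=[-4,20,0] → ·  [on edge]
    (3,0)@(7, 1): e=[0,8,8] → #  [on edge]
    (4,0)@(9, 1): e=[4,-4,16] → ·
    (0,1)@(1, 3): e=[0,24,-8] → ·  [on edge]
    (1,1)@(3, 3): e=[4,12,0] → #  [on edge]
    (2,1)@(5, 3): e=[8,0,8] → ·  [on edge]
    (3,1)@(7, 3): e=[12,-12,16] → ·
    (0,2)@(1, 5): e=[12,4,0] → #  [on edge]
    (1,2)@(3, 5): e=[16,-8,8] → ·
    (0,3)@(1, 7): e=[24,-16,8] → ·
  covered (3 px):
    · · · # ·
    · # · · ·
    # · · · ·
    · · · · ·

Result: [18,8,4]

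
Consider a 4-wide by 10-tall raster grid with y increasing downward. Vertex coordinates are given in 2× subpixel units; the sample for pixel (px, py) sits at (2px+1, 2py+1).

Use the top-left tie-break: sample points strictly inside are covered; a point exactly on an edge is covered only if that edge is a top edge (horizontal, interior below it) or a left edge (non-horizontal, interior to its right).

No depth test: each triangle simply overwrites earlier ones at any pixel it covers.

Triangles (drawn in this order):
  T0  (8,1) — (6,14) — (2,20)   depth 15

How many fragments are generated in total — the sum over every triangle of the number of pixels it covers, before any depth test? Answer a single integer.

T0:
  2·area = 40
  edge (8, 1)→(6, 14): d=(-2,13) right/bottom  bias=-1
  edge (6, 14)→(2, 20): d=(-4,6) right/bottom  bias=-1
  edge (2, 20)→(8, 1): d=(6,-19) top-left  bias=+0
    (3,2)@(7, 5): e=[5,30,5] → X
    (3,3)@(7, 7): e=[1,22,17] → X
    (3,4)@(7, 9): e=[-3,14,29] → .
    (2,5)@(5, 11): e=[19,18,3] → X
    (3,5)@(7, 11): e=[-7,6,41] → .
    (2,6)@(5, 13): e=[15,10,15] → X
    (3,6)@(7, 13): e=[-11,-2,53] → .
    (2,7)@(5, 15): e=[11,2,27] → X
    (3,7)@(7, 15): e=[-15,-10,65] → .
    (1,8)@(3, 17): e=[33,6,1] → X
    (2,8)@(5, 17): e=[7,-6,39] → .
    (1,9)@(3, 19): e=[29,-2,13] → .
  covered (6 px):
    . . . .
    . . . .
    . . . X
    . . . X
    . . . .
    . . X .
    . . X .
    . . X .
    . X . .
    . . . .

Final: 6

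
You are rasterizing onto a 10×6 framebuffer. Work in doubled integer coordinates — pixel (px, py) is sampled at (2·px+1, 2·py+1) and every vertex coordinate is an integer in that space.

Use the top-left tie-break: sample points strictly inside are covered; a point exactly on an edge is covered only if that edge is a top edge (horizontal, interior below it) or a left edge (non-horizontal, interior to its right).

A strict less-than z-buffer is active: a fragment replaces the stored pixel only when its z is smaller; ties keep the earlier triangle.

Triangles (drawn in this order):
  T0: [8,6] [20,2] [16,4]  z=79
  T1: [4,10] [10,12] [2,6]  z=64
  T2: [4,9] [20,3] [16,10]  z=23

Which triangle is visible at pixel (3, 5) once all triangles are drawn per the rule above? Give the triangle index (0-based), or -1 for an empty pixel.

T0:
  2·area = 8
  edge (8, 6)→(20, 2): d=(12,-4) top-left  bias=+0
  edge (20, 2)→(16, 4): d=(-4,2) right/bottom  bias=-1
  edge (16, 4)→(8, 6): d=(-8,2) right/bottom  bias=-1
    (8,1)@(17, 3): e=[0,2,6] → #  [on edge]
    (9,1)@(19, 3): e=[8,-2,2] → ·
    (5,2)@(11, 5): e=[0,6,2] → #  [on edge]
    (6,2)@(13, 5): e=[8,2,-2] → ·
    (8,2)@(17, 5): e=[24,-6,-10] → ·
    (2,3)@(5, 7): e=[0,10,-2] → ·  [on edge]
    (5,3)@(11, 7): e=[24,-2,-14] → ·
  covered (2 px):
    · · · · · · · · · ·
    · · · · · · · · # ·
    · · · · · # · · · ·
    · · · · · · · · · ·
    · · · · · · · · · ·
    · · · · · · · · · ·
T1:
  2·area = 20  (B↔C swapped to make it positive)
  edge (4, 10)→(2, 6): d=(-2,-4) top-left  bias=+0
  edge (2, 6)→(10, 12): d=(8,6) right/bottom  bias=-1
  edge (10, 12)→(4, 10): d=(-6,-2) top-left  bias=+0
    (1,3)@(3, 7): e=[2,2,16] → #
    (2,3)@(5, 7): e=[10,-10,20] → ·
    (0,4)@(1, 9): e=[-10,30,0] → ·  [on edge]
    (1,4)@(3, 9): e=[-2,18,4] → ·
    (2,4)@(5, 9): e=[6,6,8] → #
    (3,4)@(7, 9): e=[14,-6,12] → ·
    (2,5)@(5, 11): e=[2,22,-4] → ·
    (3,5)@(7, 11): e=[10,10,0] → #  [on edge]
    (4,5)@(9, 11): e=[18,-2,4] → ·
  covered (3 px):
    · · · · · · · · · ·
    · · · · · · · · · ·
    · · · · · · · · · ·
    · # · · · · · · · ·
    · · # · · · · · · ·
    · · · # · · · · · ·
T2:
  2·area = 88
  edge (4, 9)→(20, 3): d=(16,-6) top-left  bias=+0
  edge (20, 3)→(16, 10): d=(-4,7) right/bottom  bias=-1
  edge (16, 10)→(4, 9): d=(-12,-1) top-left  bias=+0
    (7,2)@(15, 5): e=[2,27,59] → #
    (8,2)@(17, 5): e=[14,13,61] → #
    (9,2)@(19, 5): e=[26,-1,63] → ·
    (5,3)@(11, 7): e=[10,47,31] → #
    (6,3)@(13, 7): e=[22,33,33] → #
    (9,3)@(19, 7): e=[58,-9,39] → ·
    (2,4)@(5, 9): e=[6,81,1] → #
    (3,4)@(7, 9): e=[18,67,3] → #
    (4,4)@(9, 9): e=[30,53,5] → #
    (8,4)@(17, 9): e=[78,-3,13] → ·
    (2,5)@(5, 11): e=[38,73,-23] → ·
    (3,5)@(7, 11): e=[50,59,-21] → ·
  covered (12 px):
    · · · · · · · · · ·
    · · · · · · · · · ·
    · · · · · · · # # ·
    · · · · · # # # # ·
    · · # # # # # # · ·
    · · · · · · · · · ·

Z-buffer (winner per pixel, '.' = empty):
  . . . . . . . . . .
  . . . . . . . . 0 .
  . . . . . 0 . 2 2 .
  . 1 . . . 2 2 2 2 .
  . . 2 2 2 2 2 2 . .
  . . . 1 . . . . . .

Final: 1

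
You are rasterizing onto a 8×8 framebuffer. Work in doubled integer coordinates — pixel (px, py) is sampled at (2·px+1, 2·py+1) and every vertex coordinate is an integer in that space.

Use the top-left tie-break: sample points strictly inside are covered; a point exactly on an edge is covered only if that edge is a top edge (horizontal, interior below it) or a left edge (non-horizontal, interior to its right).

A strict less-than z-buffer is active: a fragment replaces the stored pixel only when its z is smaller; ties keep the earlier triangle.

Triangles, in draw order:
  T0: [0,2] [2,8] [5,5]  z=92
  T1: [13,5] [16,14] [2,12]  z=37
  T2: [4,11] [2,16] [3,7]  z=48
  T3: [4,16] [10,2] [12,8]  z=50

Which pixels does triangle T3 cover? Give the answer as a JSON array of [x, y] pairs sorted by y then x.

T0:
  2·area = 24  (B↔C swapped to make it positive)
  edge (0, 2)→(5, 5): d=(5,3) right/bottom  bias=-1
  edge (5, 5)→(2, 8): d=(-3,3) right/bottom  bias=-1
  edge (2, 8)→(0, 2): d=(-2,-6) top-left  bias=+0
    (4,0)@(9, 1): e=[-32,0,56] → ·  [on edge]
    (0,1)@(1, 3): e=[2,18,4] → #
    (1,1)@(3, 3): e=[-4,12,16] → ·
    (3,1)@(7, 3): e=[-16,0,40] → ·  [on edge]
    (0,2)@(1, 5): e=[12,12,0] → #  [on edge]
    (1,2)@(3, 5): e=[6,6,12] → #
    (2,2)@(5, 5): e=[0,0,24] → ·  [on edge]
    (0,3)@(1, 7): e=[22,6,-4] → ·
    (1,3)@(3, 7): e=[16,0,8] → ·  [on edge]
    (0,4)@(1, 9): e=[32,0,-8] → ·  [on edge]
    (1,5)@(3, 11): e=[36,-12,0] → ·  [on edge]
    (7,5)@(15, 11): e=[0,-48,72] → ·  [on edge]
  covered (3 px):
    · · · · · · · ·
    # · · · · · · ·
    # # · · · · · ·
    · · · · · · · ·
    · · · · · · · ·
    · · · · · · · ·
    · · · · · · · ·
    · · · · · · · ·
T1:
  2·area = 120
  edge (13, 5)→(16, 14): d=(3,9) right/bottom  bias=-1
  edge (16, 14)→(2, 12): d=(-14,-2) top-left  bias=+0
  edge (2, 12)→(13, 5): d=(11,-7) top-left  bias=+0
    (6,2)@(13, 5): e=[0,120,0] → ·  [on edge]
    (5,3)@(11, 7): e=[24,88,8] → #
    (6,3)@(13, 7): e=[6,92,22] → #
    (7,3)@(15, 7): e=[-12,96,36] → ·
    (3,4)@(7, 9): e=[66,52,2] → #
    (4,4)@(9, 9): e=[48,56,16] → #
    (7,4)@(15, 9): e=[-6,68,58] → ·
    (2,5)@(5, 11): e=[90,20,10] → #
    (7,5)@(15, 11): e=[0,40,80] → ·  [on edge]
    (2,6)@(5, 13): e=[96,-8,32] → ·
    (3,6)@(7, 13): e=[78,-4,46] → ·
    (4,6)@(9, 13): e=[60,0,60] → #  [on edge]
  covered (15 px):
    · · · · · · · ·
    · · · · · · · ·
    · · · · · · · ·
    · · · · · # # ·
    · · · # # # # ·
    · · # # # # # ·
    · · · · # # # #
    · · · · · · · ·
T2:
  2·area = 13
  edge (4, 11)→(2, 16): d=(-2,5) right/bottom  bias=-1
  edge (2, 16)→(3, 7): d=(1,-9) top-left  bias=+0
  edge (3, 7)→(4, 11): d=(1,4) right/bottom  bias=-1
    (1,3)@(3, 7): e=[13,0,0] → ·  [on edge]
    (1,4)@(3, 9): e=[9,2,2] → #
    (2,4)@(5, 9): e=[-1,20,-6] → ·
    (1,5)@(3, 11): e=[5,4,4] → #
    (2,5)@(5, 11): e=[-5,22,-4] → ·
    (1,6)@(3, 13): e=[1,6,6] → #
    (2,6)@(5, 13): e=[-9,24,-2] → ·
    (1,7)@(3, 15): e=[-3,8,8] → ·
    (2,7)@(5, 15): e=[-13,26,0] → ·  [on edge]
  covered (3 px):
    · · · · · · · ·
    · · · · · · · ·
    · · · · · · · ·
    · · · · · · · ·
    · # · · · · · ·
    · # · · · · · ·
    · # · · · · · ·
    · · · · · · · ·
T3:
  2·area = 64
  edge (4, 16)→(10, 2): d=(6,-14) top-left  bias=+0
  edge (10, 2)→(12, 8): d=(2,6) right/bottom  bias=-1
  edge (12, 8)→(4, 16): d=(-8,8) right/bottom  bias=-1
    (4,2)@(9, 5): e=[4,12,48] → #
    (5,2)@(11, 5): e=[32,0,32] → ·  [on edge]
    (7,2)@(15, 5): e=[88,-24,0] → ·  [on edge]
    (4,3)@(9, 7): e=[16,16,32] → #
    (5,3)@(11, 7): e=[44,4,16] → #
    (6,3)@(13, 7): e=[72,-8,0] → ·  [on edge]
    (3,4)@(7, 9): e=[0,32,32] → #  [on edge]
    (5,4)@(11, 9): e=[56,8,0] → ·  [on edge]
    (3,5)@(7, 11): e=[12,36,16] → #
    (4,5)@(9, 11): e=[40,24,0] → ·  [on edge]
    (6,5)@(13, 11): e=[96,0,-32] → ·  [on edge]
    (3,6)@(7, 13): e=[24,40,0] → ·  [on edge]
    (2,7)@(5, 15): e=[8,56,0] → ·  [on edge]
  covered (6 px):
    · · · · · · · ·
    · · · · · · · ·
    · · · · # · · ·
    · · · · # # · ·
    · · · # # · · ·
    · · · # · · · ·
    · · · · · · · ·
    · · · · · · · ·

Final: [[4,2],[4,3],[5,3],[3,4],[4,4],[3,5]]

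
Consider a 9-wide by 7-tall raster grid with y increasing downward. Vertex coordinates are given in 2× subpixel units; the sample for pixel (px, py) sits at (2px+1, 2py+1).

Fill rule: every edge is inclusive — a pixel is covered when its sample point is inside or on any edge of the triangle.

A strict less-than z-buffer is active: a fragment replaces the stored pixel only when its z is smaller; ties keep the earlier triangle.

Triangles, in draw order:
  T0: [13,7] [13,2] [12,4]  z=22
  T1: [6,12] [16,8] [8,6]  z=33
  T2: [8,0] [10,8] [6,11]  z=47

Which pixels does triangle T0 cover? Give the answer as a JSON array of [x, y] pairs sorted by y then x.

T0:
  2·area = 5  (B↔C swapped to make it positive)
  edge (13, 7)→(12, 4): d=(-1,-3) inclusive
  edge (12, 4)→(13, 2): d=(1,-2) inclusive
  edge (13, 2)→(13, 7): d=(0,5) inclusive
    (5,0)@(11, 1): e=[0,-5,10] → ·  [on edge]
    (6,0)@(13, 1): e=[6,-1,0] → ·  [on edge]
    (6,1)@(13, 3): e=[4,1,0] → █  [on edge]
    (7,1)@(15, 3): e=[10,5,-10] → ·
    (6,2)@(13, 5): e=[2,3,0] → █  [on edge]
    (7,2)@(15, 5): e=[8,7,-10] → ·
    (6,3)@(13, 7): e=[0,5,0] → █  [on edge]
    (7,3)@(15, 7): e=[6,9,-10] → ·
    (6,4)@(13, 9): e=[-2,7,0] → ·  [on edge]
    (6,5)@(13, 11): e=[-4,9,0] → ·  [on edge]
    (6,6)@(13, 13): e=[-6,11,0] → ·  [on edge]
    (7,6)@(15, 13): e=[0,15,-10] → ·  [on edge]
  covered (3 px):
    · · · · · · · · ·
    · · · · · · █ · ·
    · · · · · · █ · ·
    · · · · · · █ · ·
    · · · · · · · · ·
    · · · · · · · · ·
    · · · · · · · · ·
T1:
  2·area = 52  (B↔C swapped to make it positive)
  edge (6, 12)→(8, 6): d=(2,-6) inclusive
  edge (8, 6)→(16, 8): d=(8,2) inclusive
  edge (16, 8)→(6, 12): d=(-10,4) inclusive
    (4,1)@(9, 3): e=[0,-26,78] → ·  [on edge]
    (4,3)@(9, 7): e=[8,6,38] → █
    (5,3)@(11, 7): e=[20,2,30] → █
    (6,3)@(13, 7): e=[32,-2,22] → ·
    (3,4)@(7, 9): e=[0,26,26] → █  [on edge]
    (6,4)@(13, 9): e=[36,14,2] → █
    (7,4)@(15, 9): e=[48,10,-6] → ·
    (3,5)@(7, 11): e=[4,42,6] → █
    (4,5)@(9, 11): e=[16,38,-2] → ·
    (5,5)@(11, 11): e=[28,34,-10] → ·
    (6,5)@(13, 11): e=[40,30,-18] → ·
    (3,6)@(7, 13): e=[8,58,-14] → ·
  covered (7 px):
    · · · · · · · · ·
    · · · · · · · · ·
    · · · · · · · · ·
    · · · · █ █ · · ·
    · · · █ █ █ █ · ·
    · · · █ · · · · ·
    · · · · · · · · ·
T2:
  2·area = 38
  edge (8, 0)→(10, 8): d=(2,8) inclusive
  edge (10, 8)→(6, 11): d=(-4,3) inclusive
  edge (6, 11)→(8, 0): d=(2,-11) inclusive
    (4,2)@(9, 5): e=[2,15,21] → █
    (5,2)@(11, 5): e=[-14,9,43] → ·
    (3,3)@(7, 7): e=[22,13,3] → █
    (5,3)@(11, 7): e=[-10,1,47] → ·
    (3,4)@(7, 9): e=[26,5,7] → █
    (4,4)@(9, 9): e=[10,-1,29] → ·
    (3,5)@(7, 11): e=[30,-3,11] → ·
  covered (4 px):
    · · · · · · · · ·
    · · · · · · · · ·
    · · · · █ · · · ·
    · · · █ █ · · · ·
    · · · █ · · · · ·
    · · · · · · · · ·
    · · · · · · · · ·

Result: [[6,1],[6,2],[6,3]]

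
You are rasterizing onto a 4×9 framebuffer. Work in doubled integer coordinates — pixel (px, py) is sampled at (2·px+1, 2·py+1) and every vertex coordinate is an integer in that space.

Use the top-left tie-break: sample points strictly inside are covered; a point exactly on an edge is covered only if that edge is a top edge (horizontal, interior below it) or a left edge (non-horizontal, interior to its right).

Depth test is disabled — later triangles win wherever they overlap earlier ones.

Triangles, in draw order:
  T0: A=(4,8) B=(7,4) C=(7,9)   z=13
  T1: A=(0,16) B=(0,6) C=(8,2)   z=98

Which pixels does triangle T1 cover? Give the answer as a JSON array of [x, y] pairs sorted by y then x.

T0:
  2·area = 15
  edge (4, 8)→(7, 4): d=(3,-4) top-left  bias=+0
  edge (7, 4)→(7, 9): d=(0,5) right/bottom  bias=-1
  edge (7, 9)→(4, 8): d=(-3,-1) top-left  bias=+0
    (3,0)@(7, 1): e=[-9,0,24] → .  [on edge]
    (3,1)@(7, 3): e=[-3,0,18] → .  [on edge]
    (3,2)@(7, 5): e=[3,0,12] → .  [on edge]
    (0,3)@(1, 7): e=[-15,30,0] → .  [on edge]
    (2,3)@(5, 7): e=[1,10,4] → X
    (3,3)@(7, 7): e=[9,0,6] → .  [on edge]
    (2,4)@(5, 9): e=[7,10,-2] → .
    (3,4)@(7, 9): e=[15,0,0] → .  [on edge]
    (3,5)@(7, 11): e=[21,0,-6] → .  [on edge]
    (3,6)@(7, 13): e=[27,0,-12] → .  [on edge]
    (3,7)@(7, 15): e=[33,0,-18] → .  [on edge]
    (3,8)@(7, 17): e=[39,0,-24] → .  [on edge]
  covered (1 px):
    . . . .
    . . . .
    . . . .
    . . X .
    . . . .
    . . . .
    . . . .
    . . . .
    . . . .
T1:
  2·area = 80
  edge (0, 16)→(0, 6): d=(0,-10) top-left  bias=+0
  edge (0, 6)→(8, 2): d=(8,-4) top-left  bias=+0
  edge (8, 2)→(0, 16): d=(-8,14) right/bottom  bias=-1
    (3,1)@(7, 3): e=[70,4,6] → X
    (1,2)@(3, 5): e=[30,4,46] → X
    (2,2)@(5, 5): e=[50,12,18] → X
    (3,2)@(7, 5): e=[70,20,-10] → .
    (0,3)@(1, 7): e=[10,12,58] → X
    (3,3)@(7, 7): e=[70,36,-26] → .
    (0,4)@(1, 9): e=[10,28,42] → X
    (2,4)@(5, 9): e=[50,44,-14] → .
    (0,5)@(1, 11): e=[10,44,26] → X
    (1,5)@(3, 11): e=[30,52,-2] → .
    (0,6)@(1, 13): e=[10,60,10] → X
    (1,6)@(3, 13): e=[30,68,-18] → .
  covered (10 px):
    . . . .
    . . . X
    . X X .
    X X X .
    X X . .
    X . . .
    X . . .
    . . . .
    . . . .

Answer: [[3,1],[1,2],[2,2],[0,3],[1,3],[2,3],[0,4],[1,4],[0,5],[0,6]]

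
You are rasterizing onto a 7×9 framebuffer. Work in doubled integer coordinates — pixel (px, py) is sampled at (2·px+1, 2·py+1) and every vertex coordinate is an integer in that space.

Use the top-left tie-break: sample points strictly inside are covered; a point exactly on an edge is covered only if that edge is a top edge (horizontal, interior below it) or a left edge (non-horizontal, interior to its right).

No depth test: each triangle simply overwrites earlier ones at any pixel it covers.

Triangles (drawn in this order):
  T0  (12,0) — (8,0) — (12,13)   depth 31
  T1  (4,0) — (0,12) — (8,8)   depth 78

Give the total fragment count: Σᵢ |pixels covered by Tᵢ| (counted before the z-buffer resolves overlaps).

T0:
  2·area = 52  (B↔C swapped to make it positive)
  edge (12, 0)→(12, 13): d=(0,13) right/bottom  bias=-1
  edge (12, 13)→(8, 0): d=(-4,-13) top-left  bias=+0
  edge (8, 0)→(12, 0): d=(4,0) top-left  bias=+0
    (4,0)@(9, 1): e=[39,9,4] → #
    (5,0)@(11, 1): e=[13,35,4] → #
    (6,0)@(13, 1): e=[-13,61,4] → ·
    (4,1)@(9, 3): e=[39,1,12] → #
    (6,1)@(13, 3): e=[-13,53,12] → ·
    (4,2)@(9, 5): e=[39,-7,20] → ·
    (5,2)@(11, 5): e=[13,19,20] → #
    (6,2)@(13, 5): e=[-13,45,20] → ·
    (5,3)@(11, 7): e=[13,11,28] → #
    (6,3)@(13, 7): e=[-13,37,28] → ·
    (5,4)@(11, 9): e=[13,3,36] → #
    (6,4)@(13, 9): e=[-13,29,36] → ·
  covered (7 px):
    · · · · # # ·
    · · · · # # ·
    · · · · · # ·
    · · · · · # ·
    · · · · · # ·
    · · · · · · ·
    · · · · · · ·
    · · · · · · ·
    · · · · · · ·
T1:
  2·area = 80  (B↔C swapped to make it positive)
  edge (4, 0)→(8, 8): d=(4,8) right/bottom  bias=-1
  edge (8, 8)→(0, 12): d=(-8,4) right/bottom  bias=-1
  edge (0, 12)→(4, 0): d=(4,-12) top-left  bias=+0
    (1,1)@(3, 3): e=[20,60,0] → #  [on edge]
    (2,1)@(5, 3): e=[4,52,24] → #
    (3,1)@(7, 3): e=[-12,44,48] → ·
    (1,2)@(3, 5): e=[28,44,8] → #
    (3,2)@(7, 5): e=[-4,28,56] → ·
    (1,3)@(3, 7): e=[36,28,16] → #
    (3,3)@(7, 7): e=[4,12,64] → #
    (4,3)@(9, 7): e=[-12,4,88] → ·
    (0,4)@(1, 9): e=[60,20,0] → #  [on edge]
    (3,4)@(7, 9): e=[12,-4,72] → ·
    (0,5)@(1, 11): e=[68,4,8] → #
    (1,5)@(3, 11): e=[52,-4,32] → ·
  covered (11 px):
    · · · · · · ·
    · # # · · · ·
    · # # · · · ·
    · # # # · · ·
    # # # · · · ·
    # · · · · · ·
    · · · · · · ·
    · · · · · · ·
    · · · · · · ·

Result: 18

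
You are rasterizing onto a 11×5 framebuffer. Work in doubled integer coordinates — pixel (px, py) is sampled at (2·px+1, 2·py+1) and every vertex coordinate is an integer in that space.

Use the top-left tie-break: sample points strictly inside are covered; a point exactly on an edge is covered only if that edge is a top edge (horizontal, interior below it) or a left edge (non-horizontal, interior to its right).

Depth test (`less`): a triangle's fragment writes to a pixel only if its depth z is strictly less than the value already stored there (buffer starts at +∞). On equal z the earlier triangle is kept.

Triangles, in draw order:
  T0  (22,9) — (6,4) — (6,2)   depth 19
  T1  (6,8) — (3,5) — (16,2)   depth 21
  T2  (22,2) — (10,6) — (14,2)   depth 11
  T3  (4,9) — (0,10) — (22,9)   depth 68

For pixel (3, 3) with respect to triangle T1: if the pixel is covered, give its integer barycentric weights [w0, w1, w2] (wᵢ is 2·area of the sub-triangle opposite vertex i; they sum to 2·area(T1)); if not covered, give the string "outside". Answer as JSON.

T0:
  2·area = 32
  edge (22, 9)→(6, 4): d=(-16,-5) top-left  bias=+0
  edge (6, 4)→(6, 2): d=(0,-2) top-left  bias=+0
  edge (6, 2)→(22, 9): d=(16,7) right/bottom  bias=-1
    (3,1)@(7, 3): e=[21,2,9] → X
    (4,1)@(9, 3): e=[31,6,-5] → .
    (3,2)@(7, 5): e=[-11,2,41] → .
    (5,2)@(11, 5): e=[9,10,13] → X
    (6,2)@(13, 5): e=[19,14,-1] → .
    (5,3)@(11, 7): e=[-23,10,45] → .
    (8,3)@(17, 7): e=[7,22,3] → X
    (9,3)@(19, 7): e=[17,26,-11] → .
    (8,4)@(17, 9): e=[-25,22,35] → .
  covered (3 px):
    . . . . . . . . . . .
    . . . X . . . . . . .
    . . . . . X . . . . .
    . . . . . . . . X . .
    . . . . . . . . . . .
T1:
  2·area = 48
  edge (6, 8)→(3, 5): d=(-3,-3) top-left  bias=+0
  edge (3, 5)→(16, 2): d=(13,-3) top-left  bias=+0
  edge (16, 2)→(6, 8): d=(-10,6) right/bottom  bias=-1
    (0,1)@(1, 3): e=[0,-32,80] → .  [on edge]
    (6,1)@(13, 3): e=[36,4,8] → X
    (7,1)@(15, 3): e=[42,10,-4] → .
    (1,2)@(3, 5): e=[0,0,48] → X  [on edge]
    (2,2)@(5, 5): e=[6,6,36] → X
    (3,2)@(7, 5): e=[12,12,24] → X
    (4,2)@(9, 5): e=[18,18,12] → X
    (5,2)@(11, 5): e=[24,24,0] → .  [on edge]
    (6,2)@(13, 5): e=[30,30,-12] → .
    (1,3)@(3, 7): e=[-6,26,28] → .
    (2,3)@(5, 7): e=[0,32,16] → X  [on edge]
    (4,3)@(9, 7): e=[12,44,-8] → .
    (3,4)@(7, 9): e=[0,64,-16] → .  [on edge]
  covered (7 px):
    . . . . . . . . . . .
    . . . . . . X . . . .
    . X X X X . . . . . .
    . . X X . . . . . . .
    . . . . . . . . . . .
T2:
  2·area = 32
  edge (22, 2)→(10, 6): d=(-12,4) right/bottom  bias=-1
  edge (10, 6)→(14, 2): d=(4,-4) top-left  bias=+0
  edge (14, 2)→(22, 2): d=(8,0) top-left  bias=+0
    (7,0)@(15, 1): e=[40,0,-8] → .  [on edge]
    (6,1)@(13, 3): e=[24,0,8] → X  [on edge]
    (7,1)@(15, 3): e=[16,8,8] → X
    (8,1)@(17, 3): e=[8,16,8] → X
    (9,1)@(19, 3): e=[0,24,8] → .  [on edge]
    (5,2)@(11, 5): e=[8,0,24] → X  [on edge]
    (6,2)@(13, 5): e=[0,8,24] → .  [on edge]
    (7,2)@(15, 5): e=[-8,16,24] → .
    (8,2)@(17, 5): e=[-16,24,24] → .
    (3,3)@(7, 7): e=[0,-8,40] → .  [on edge]
    (4,3)@(9, 7): e=[-8,0,40] → .  [on edge]
    (5,3)@(11, 7): e=[-16,8,40] → .
    (0,4)@(1, 9): e=[0,-24,56] → .  [on edge]
    (3,4)@(7, 9): e=[-24,0,56] → .  [on edge]
  covered (4 px):
    . . . . . . . . . . .
    . . . . . . X X X . .
    . . . . . X . . . . .
    . . . . . . . . . . .
    . . . . . . . . . . .
T3:
  2·area = 18  (B↔C swapped to make it positive)
  edge (4, 9)→(22, 9): d=(18,0) top-left  bias=+0
  edge (22, 9)→(0, 10): d=(-22,1) right/bottom  bias=-1
  edge (0, 10)→(4, 9): d=(4,-1) top-left  bias=+0
    (0,4)@(1, 9): e=[0,21,-3] → .  [on edge]
    (1,4)@(3, 9): e=[0,19,-1] → .  [on edge]
    (2,4)@(5, 9): e=[0,17,1] → X  [on edge]
    (3,4)@(7, 9): e=[0,15,3] → X  [on edge]
    (4,4)@(9, 9): e=[0,13,5] → X  [on edge]
    (5,4)@(11, 9): e=[0,11,7] → X  [on edge]
    (6,4)@(13, 9): e=[0,9,9] → X  [on edge]
    (7,4)@(15, 9): e=[0,7,11] → X  [on edge]
    (8,4)@(17, 9): e=[0,5,13] → X  [on edge]
    (9,4)@(19, 9): e=[0,3,15] → X  [on edge]
    (10,4)@(21, 9): e=[0,1,17] → X  [on edge]
  covered (9 px):
    . . . . . . . . . . .
    . . . . . . . . . . .
    . . . . . . . . . . .
    . . . . . . . . . . .
    . . X X X X X X X X X

Answer: [38,4,6]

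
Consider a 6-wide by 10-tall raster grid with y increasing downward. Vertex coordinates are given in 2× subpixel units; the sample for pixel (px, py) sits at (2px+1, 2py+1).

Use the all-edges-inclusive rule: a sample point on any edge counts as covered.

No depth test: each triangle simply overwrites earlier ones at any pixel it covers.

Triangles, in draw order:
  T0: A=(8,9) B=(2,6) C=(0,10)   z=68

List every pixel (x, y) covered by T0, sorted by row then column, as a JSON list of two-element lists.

T0:
  2·area = 30  (B↔C swapped to make it positive)
  edge (8, 9)→(0, 10): d=(-8,1) inclusive
  edge (0, 10)→(2, 6): d=(2,-4) inclusive
  edge (2, 6)→(8, 9): d=(6,3) inclusive
    (1,3)@(3, 7): e=[21,6,3] → X
    (2,3)@(5, 7): e=[19,14,-3] → .
    (0,4)@(1, 9): e=[7,2,21] → X
    (2,4)@(5, 9): e=[3,18,9] → X
    (3,4)@(7, 9): e=[1,26,3] → X
    (4,4)@(9, 9): e=[-1,34,-3] → .
    (0,5)@(1, 11): e=[-9,6,33] → .
    (1,5)@(3, 11): e=[-11,14,27] → .
    (2,5)@(5, 11): e=[-13,22,21] → .
    (3,5)@(7, 11): e=[-15,30,15] → .
  covered (5 px):
    . . . . . .
    . . . . . .
    . . . . . .
    . X . . . .
    X X X X . .
    . . . . . .
    . . . . . .
    . . . . . .
    . . . . . .
    . . . . . .

Answer: [[1,3],[0,4],[1,4],[2,4],[3,4]]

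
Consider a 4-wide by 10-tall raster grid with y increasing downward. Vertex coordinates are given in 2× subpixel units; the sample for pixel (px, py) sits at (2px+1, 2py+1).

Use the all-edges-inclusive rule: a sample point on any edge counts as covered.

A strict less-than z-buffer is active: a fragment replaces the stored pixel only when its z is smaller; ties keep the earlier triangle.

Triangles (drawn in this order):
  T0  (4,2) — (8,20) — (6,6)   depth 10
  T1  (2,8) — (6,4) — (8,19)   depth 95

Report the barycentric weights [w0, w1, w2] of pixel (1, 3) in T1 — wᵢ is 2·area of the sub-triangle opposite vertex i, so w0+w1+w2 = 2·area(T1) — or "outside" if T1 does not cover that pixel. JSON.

T0:
  2·area = 20  (B↔C swapped to make it positive)
  edge (4, 2)→(6, 6): d=(2,4) inclusive
  edge (6, 6)→(8, 20): d=(2,14) inclusive
  edge (8, 20)→(4, 2): d=(-4,-18) inclusive
    (2,2)@(5, 5): e=[2,12,6] → X
    (3,2)@(7, 5): e=[-6,-16,42] → .
    (2,3)@(5, 7): e=[6,16,-2] → .
    (3,6)@(7, 13): e=[10,0,10] → X  [on edge]
    (3,7)@(7, 15): e=[14,4,2] → X
    (3,8)@(7, 17): e=[18,8,-6] → .
  covered (3 px):
    . . . .
    . . . .
    . . X .
    . . . .
    . . . .
    . . . .
    . . . X
    . . . X
    . . . .
    . . . .
T1:
  2·area = 68
  edge (2, 8)→(6, 4): d=(4,-4) inclusive
  edge (6, 4)→(8, 19): d=(2,15) inclusive
  edge (8, 19)→(2, 8): d=(-6,-11) inclusive
    (3,1)@(7, 3): e=[0,-17,85] → .  [on edge]
    (2,2)@(5, 5): e=[0,17,51] → X  [on edge]
    (3,2)@(7, 5): e=[8,-13,73] → .
    (1,3)@(3, 7): e=[0,51,17] → X  [on edge]
    (3,3)@(7, 7): e=[16,-9,61] → .
    (0,4)@(1, 9): e=[0,85,-17] → .  [on edge]
    (1,4)@(3, 9): e=[8,55,5] → X
    (3,4)@(7, 9): e=[24,-5,49] → .
    (1,5)@(3, 11): e=[16,59,-7] → .
    (2,5)@(5, 11): e=[24,29,15] → X
    (3,5)@(7, 11): e=[32,-1,37] → .
    (2,6)@(5, 13): e=[32,33,3] → X
  covered (10 px):
    . . . .
    . . . .
    . . X .
    . X X .
    . X X .
    . . X .
    . . X X
    . . . X
    . . . X
    . . . .

Result: [51,17,0]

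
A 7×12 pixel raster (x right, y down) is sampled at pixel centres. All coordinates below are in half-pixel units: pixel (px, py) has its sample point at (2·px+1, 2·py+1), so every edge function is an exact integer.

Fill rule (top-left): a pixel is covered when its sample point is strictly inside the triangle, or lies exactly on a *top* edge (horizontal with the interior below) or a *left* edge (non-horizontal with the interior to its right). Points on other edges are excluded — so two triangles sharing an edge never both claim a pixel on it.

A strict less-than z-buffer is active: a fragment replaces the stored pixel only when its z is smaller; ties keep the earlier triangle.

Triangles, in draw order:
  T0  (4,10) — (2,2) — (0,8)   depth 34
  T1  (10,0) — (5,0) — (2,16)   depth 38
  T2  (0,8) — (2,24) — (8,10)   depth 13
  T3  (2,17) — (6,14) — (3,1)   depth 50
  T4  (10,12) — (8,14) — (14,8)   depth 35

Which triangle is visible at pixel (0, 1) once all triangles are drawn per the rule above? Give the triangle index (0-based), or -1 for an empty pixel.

T0:
  2·area = 28  (B↔C swapped to make it positive)
  edge (4, 10)→(0, 8): d=(-4,-2) top-left  bias=+0
  edge (0, 8)→(2, 2): d=(2,-6) top-left  bias=+0
  edge (2, 2)→(4, 10): d=(2,8) right/bottom  bias=-1
    (0,2)@(1, 5): e=[14,0,14] → █  [on edge]
    (1,2)@(3, 5): e=[18,12,-2] → ·
    (0,3)@(1, 7): e=[6,4,18] → █
    (1,3)@(3, 7): e=[10,16,2] → █
    (2,3)@(5, 7): e=[14,28,-14] → ·
    (0,4)@(1, 9): e=[-2,8,22] → ·
    (1,4)@(3, 9): e=[2,20,6] → █
    (2,4)@(5, 9): e=[6,32,-10] → ·
    (1,5)@(3, 11): e=[-6,24,10] → ·
  covered (4 px):
    · · · · · · ·
    · · · · · · ·
    █ · · · · · ·
    █ █ · · · · ·
    · █ · · · · ·
    · · · · · · ·
    · · · · · · ·
    · · · · · · ·
    · · · · · · ·
    · · · · · · ·
    · · · · · · ·
    · · · · · · ·
T1:
  2·area = 80  (B↔C swapped to make it positive)
  edge (10, 0)→(2, 16): d=(-8,16) right/bottom  bias=-1
  edge (2, 16)→(5, 0): d=(3,-16) top-left  bias=+0
  edge (5, 0)→(10, 0): d=(5,0) top-left  bias=+0
    (2,0)@(5, 1): e=[72,3,5] → █
    (3,0)@(7, 1): e=[40,35,5] → █
    (4,0)@(9, 1): e=[8,67,5] → █
    (5,0)@(11, 1): e=[-24,99,5] → ·
    (2,1)@(5, 3): e=[56,9,15] → █
    (4,1)@(9, 3): e=[-8,73,15] → ·
    (2,2)@(5, 5): e=[40,15,25] → █
    (4,2)@(9, 5): e=[-24,79,25] → ·
    (2,3)@(5, 7): e=[24,21,35] → █
    (3,3)@(7, 7): e=[-8,53,35] → ·
    (2,4)@(5, 9): e=[8,27,45] → █
    (3,4)@(7, 9): e=[-24,59,45] → ·
  covered (11 px):
    · · █ █ █ · ·
    · · █ █ · · ·
    · · █ █ · · ·
    · · █ · · · ·
    · · █ · · · ·
    · █ · · · · ·
    · █ · · · · ·
    · · · · · · ·
    · · · · · · ·
    · · · · · · ·
    · · · · · · ·
    · · · · · · ·
T2:
  2·area = 124  (B↔C swapped to make it positive)
  edge (0, 8)→(8, 10): d=(8,2) right/bottom  bias=-1
  edge (8, 10)→(2, 24): d=(-6,14) right/bottom  bias=-1
  edge (2, 24)→(0, 8): d=(-2,-16) top-left  bias=+0
    (5,1)@(11, 3): e=[-62,0,186] → ·  [on edge]
    (0,4)@(1, 9): e=[6,104,14] → █
    (1,4)@(3, 9): e=[2,76,46] → █
    (2,4)@(5, 9): e=[-2,48,78] → ·
    (0,5)@(1, 11): e=[22,92,10] → █
    (2,5)@(5, 11): e=[14,36,74] → █
    (3,5)@(7, 11): e=[10,8,106] → █
    (4,5)@(9, 11): e=[6,-20,138] → ·
    (0,6)@(1, 13): e=[38,80,6] → █
    (3,6)@(7, 13): e=[26,-4,102] → ·
    (0,7)@(1, 15): e=[54,68,2] → █
    (3,7)@(7, 15): e=[42,-16,98] → ·
    (2,8)@(5, 17): e=[62,0,62] → ·  [on edge]
  covered (15 px):
    · · · · · · ·
    · · · · · · ·
    · · · · · · ·
    · · · · · · ·
    █ █ · · · · ·
    █ █ █ █ · · ·
    █ █ █ · · · ·
    █ █ █ · · · ·
    · █ · · · · ·
    · █ · · · · ·
    · █ · · · · ·
    · · · · · · ·
T3:
  2·area = 61  (B↔C swapped to make it positive)
  edge (2, 17)→(3, 1): d=(1,-16) top-left  bias=+0
  edge (3, 1)→(6, 14): d=(3,13) right/bottom  bias=-1
  edge (6, 14)→(2, 17): d=(-4,3) right/bottom  bias=-1
    (1,0)@(3, 1): e=[0,0,61] → ·  [on edge]
    (1,1)@(3, 3): e=[2,6,53] → █
    (2,1)@(5, 3): e=[34,-20,47] → ·
    (1,2)@(3, 5): e=[4,12,45] → █
    (2,2)@(5, 5): e=[36,-14,39] → ·
    (1,3)@(3, 7): e=[6,18,37] → █
    (2,3)@(5, 7): e=[38,-8,31] → ·
    (1,4)@(3, 9): e=[8,24,29] → █
    (2,4)@(5, 9): e=[40,-2,23] → ·
    (1,5)@(3, 11): e=[10,30,21] → █
    (2,5)@(5, 11): e=[42,4,15] → █
    (3,5)@(7, 11): e=[74,-22,9] → ·
  covered (9 px):
    · · · · · · ·
    · █ · · · · ·
    · █ · · · · ·
    · █ · · · · ·
    · █ · · · · ·
    · █ █ · · · ·
    · █ █ · · · ·
    · █ · · · · ·
    · · · · · · ·
    · · · · · · ·
    · · · · · · ·
    · · · · · · ·
T4:
  degenerate (2·area = 0) — covers nothing

Z-buffer (winner per pixel, '.' = empty):
  . . 1 1 1 . .
  . 3 1 1 . . .
  0 3 1 1 . . .
  0 0 1 . . . .
  2 2 1 . . . .
  2 2 2 2 . . .
  2 2 2 . . . .
  2 2 2 . . . .
  . 2 . . . . .
  . 2 . . . . .
  . 2 . . . . .
  . . . . . . .

Answer: -1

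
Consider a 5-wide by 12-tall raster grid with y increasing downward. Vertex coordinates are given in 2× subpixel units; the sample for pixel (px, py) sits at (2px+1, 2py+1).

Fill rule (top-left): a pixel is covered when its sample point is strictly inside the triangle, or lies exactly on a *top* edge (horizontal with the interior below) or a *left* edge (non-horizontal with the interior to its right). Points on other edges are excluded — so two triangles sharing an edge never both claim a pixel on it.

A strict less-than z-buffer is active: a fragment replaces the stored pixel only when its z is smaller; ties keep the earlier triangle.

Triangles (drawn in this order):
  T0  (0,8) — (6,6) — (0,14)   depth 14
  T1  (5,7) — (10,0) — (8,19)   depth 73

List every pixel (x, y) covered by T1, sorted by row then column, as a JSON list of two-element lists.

T0:
  2·area = 36
  edge (0, 8)→(6, 6): d=(6,-2) top-left  bias=+0
  edge (6, 6)→(0, 14): d=(-6,8) right/bottom  bias=-1
  edge (0, 14)→(0, 8): d=(0,-6) top-left  bias=+0
    (4,2)@(9, 5): e=[0,-18,54] → ·  [on edge]
    (1,3)@(3, 7): e=[0,18,18] → #  [on edge]
    (2,3)@(5, 7): e=[4,2,30] → #
    (3,3)@(7, 7): e=[8,-14,42] → ·
    (0,4)@(1, 9): e=[8,22,6] → #
    (2,4)@(5, 9): e=[16,-10,30] → ·
    (0,5)@(1, 11): e=[20,10,6] → #
    (1,5)@(3, 11): e=[24,-6,18] → ·
    (0,6)@(1, 13): e=[32,-2,6] → ·
  covered (5 px):
    · · · · ·
    · · · · ·
    · · · · ·
    · # # · ·
    # # · · ·
    # · · · ·
    · · · · ·
    · · · · ·
    · · · · ·
    · · · · ·
    · · · · ·
    · · · · ·
T1:
  2·area = 81
  edge (5, 7)→(10, 0): d=(5,-7) top-left  bias=+0
  edge (10, 0)→(8, 19): d=(-2,19) right/bottom  bias=-1
  edge (8, 19)→(5, 7): d=(-3,-12) top-left  bias=+0
    (4,1)@(9, 3): e=[8,13,60] → #
    (3,2)@(7, 5): e=[4,47,30] → #
    (2,3)@(5, 7): e=[0,81,0] → #  [on edge]
    (2,4)@(5, 9): e=[10,77,-6] → ·
    (3,4)@(7, 9): e=[24,39,18] → #
    (3,5)@(7, 11): e=[34,35,12] → #
    (4,5)@(9, 11): e=[48,-3,36] → ·
    (3,6)@(7, 13): e=[44,31,6] → #
    (4,6)@(9, 13): e=[58,-7,30] → ·
    (3,7)@(7, 15): e=[54,27,0] → #  [on edge]
    (4,7)@(9, 15): e=[68,-11,24] → ·
    (3,8)@(7, 17): e=[64,23,-6] → ·
    (4,11)@(9, 23): e=[108,-27,0] → ·  [on edge]
  covered (11 px):
    · · · · ·
    · · · · #
    · · · # #
    · · # # #
    · · · # #
    · · · # ·
    · · · # ·
    · · · # ·
    · · · · ·
    · · · · ·
    · · · · ·
    · · · · ·

Final: [[4,1],[3,2],[4,2],[2,3],[3,3],[4,3],[3,4],[4,4],[3,5],[3,6],[3,7]]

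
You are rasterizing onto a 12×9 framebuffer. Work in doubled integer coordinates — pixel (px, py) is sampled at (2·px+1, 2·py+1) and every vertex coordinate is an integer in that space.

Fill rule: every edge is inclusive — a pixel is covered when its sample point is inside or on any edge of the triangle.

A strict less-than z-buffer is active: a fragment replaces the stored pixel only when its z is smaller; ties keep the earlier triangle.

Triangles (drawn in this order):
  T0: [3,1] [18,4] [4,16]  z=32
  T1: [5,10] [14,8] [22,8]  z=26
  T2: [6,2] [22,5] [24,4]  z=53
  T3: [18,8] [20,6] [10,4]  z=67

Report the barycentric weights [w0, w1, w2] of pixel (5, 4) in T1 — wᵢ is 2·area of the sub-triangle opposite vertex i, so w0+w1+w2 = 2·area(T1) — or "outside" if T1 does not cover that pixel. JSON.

T0:
  2·area = 222
  edge (3, 1)→(18, 4): d=(15,3) inclusive
  edge (18, 4)→(4, 16): d=(-14,12) inclusive
  edge (4, 16)→(3, 1): d=(-1,-15) inclusive
    (1,0)@(3, 1): e=[0,222,0] → █  [on edge]
    (2,0)@(5, 1): e=[-6,198,30] → ·
    (1,1)@(3, 3): e=[30,194,-2] → ·
    (2,1)@(5, 3): e=[24,170,28] → █
    (3,1)@(7, 3): e=[18,146,58] → █
    (4,1)@(9, 3): e=[12,122,88] → █
    (5,1)@(11, 3): e=[6,98,118] → █
    (6,1)@(13, 3): e=[0,74,148] → █  [on edge]
    (7,1)@(15, 3): e=[-6,50,178] → ·
    (2,2)@(5, 5): e=[54,142,26] → █
    (7,2)@(15, 5): e=[24,22,176] → █
    (8,2)@(17, 5): e=[18,-2,206] → ·
    (11,2)@(23, 5): e=[0,-74,296] → ·  [on edge]
  covered (27 px):
    · █ · · · · · · · · · ·
    · · █ █ █ █ █ · · · · ·
    · · █ █ █ █ █ █ · · · ·
    · · █ █ █ █ █ · · · · ·
    · · █ █ █ █ · · · · · ·
    · · █ █ █ · · · · · · ·
    · · █ █ · · · · · · · ·
    · · █ · · · · · · · · ·
    · · · · · · · · · · · ·
T1:
  2·area = 16
  edge (5, 10)→(14, 8): d=(9,-2) inclusive
  edge (14, 8)→(22, 8): d=(8,0) inclusive
  edge (22, 8)→(5, 10): d=(-17,2) inclusive
    (5,4)@(11, 9): e=[3,8,5] → █
    (6,4)@(13, 9): e=[7,8,1] → █
    (7,4)@(15, 9): e=[11,8,-3] → ·
    (5,5)@(11, 11): e=[21,24,-29] → ·
    (6,5)@(13, 11): e=[25,24,-33] → ·
  covered (2 px):
    · · · · · · · · · · · ·
    · · · · · · · · · · · ·
    · · · · · · · · · · · ·
    · · · · · · · · · · · ·
    · · · · · █ █ · · · · ·
    · · · · · · · · · · · ·
    · · · · · · · · · · · ·
    · · · · · · · · · · · ·
    · · · · · · · · · · · ·
T2:
  2·area = 22  (B↔C swapped to make it positive)
  edge (6, 2)→(24, 4): d=(18,2) inclusive
  edge (24, 4)→(22, 5): d=(-2,1) inclusive
  edge (22, 5)→(6, 2): d=(-16,-3) inclusive
    (6,1)@(13, 3): e=[4,13,5] → █
    (7,1)@(15, 3): e=[0,11,11] → █  [on edge]
    (8,1)@(17, 3): e=[-4,9,17] → ·
    (6,2)@(13, 5): e=[40,9,-27] → ·
    (7,2)@(15, 5): e=[36,7,-21] → ·
  covered (2 px):
    · · · · · · · · · · · ·
    · · · · · · █ █ · · · ·
    · · · · · · · · · · · ·
    · · · · · · · · · · · ·
    · · · · · · · · · · · ·
    · · · · · · · · · · · ·
    · · · · · · · · · · · ·
    · · · · · · · · · · · ·
    · · · · · · · · · · · ·
T3:
  2·area = 24  (B↔C swapped to make it positive)
  edge (18, 8)→(10, 4): d=(-8,-4) inclusive
  edge (10, 4)→(20, 6): d=(10,2) inclusive
  edge (20, 6)→(18, 8): d=(-2,2) inclusive
    (2,1)@(5, 3): e=[-12,0,36] → ·  [on edge]
    (11,1)@(23, 3): e=[60,-36,0] → ·  [on edge]
    (6,2)@(13, 5): e=[4,4,16] → █
    (7,2)@(15, 5): e=[12,0,12] → █  [on edge]
    (8,2)@(17, 5): e=[20,-4,8] → ·
    (10,2)@(21, 5): e=[36,-12,0] → ·  [on edge]
    (6,3)@(13, 7): e=[-12,24,12] → ·
    (7,3)@(15, 7): e=[-4,20,8] → ·
    (8,3)@(17, 7): e=[4,16,4] → █
    (9,3)@(19, 7): e=[12,12,0] → █  [on edge]
    (10,3)@(21, 7): e=[20,8,-4] → ·
    (8,4)@(17, 9): e=[-12,36,0] → ·  [on edge]
    (7,5)@(15, 11): e=[-36,60,0] → ·  [on edge]
    (6,6)@(13, 13): e=[-60,84,0] → ·  [on edge]
    (5,7)@(11, 15): e=[-84,108,0] → ·  [on edge]
    (4,8)@(9, 17): e=[-108,132,0] → ·  [on edge]
  covered (4 px):
    · · · · · · · · · · · ·
    · · · · · · · · · · · ·
    · · · · · · █ █ · · · ·
    · · · · · · · · █ █ · ·
    · · · · · · · · · · · ·
    · · · · · · · · · · · ·
    · · · · · · · · · · · ·
    · · · · · · · · · · · ·
    · · · · · · · · · · · ·

Answer: [8,5,3]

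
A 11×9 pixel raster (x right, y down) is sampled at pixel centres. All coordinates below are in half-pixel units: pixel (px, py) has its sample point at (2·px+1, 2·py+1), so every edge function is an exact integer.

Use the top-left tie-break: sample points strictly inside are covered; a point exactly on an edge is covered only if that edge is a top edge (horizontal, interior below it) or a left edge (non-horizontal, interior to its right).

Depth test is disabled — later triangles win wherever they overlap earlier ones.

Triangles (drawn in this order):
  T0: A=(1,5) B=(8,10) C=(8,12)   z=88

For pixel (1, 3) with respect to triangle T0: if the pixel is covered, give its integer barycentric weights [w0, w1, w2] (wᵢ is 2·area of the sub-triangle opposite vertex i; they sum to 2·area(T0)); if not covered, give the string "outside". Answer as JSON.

T0:
  2·area = 14
  edge (1, 5)→(8, 10): d=(7,5) right/bottom  bias=-1
  edge (8, 10)→(8, 12): d=(0,2) right/bottom  bias=-1
  edge (8, 12)→(1, 5): d=(-7,-7) top-left  bias=+0
    (0,2)@(1, 5): e=[0,14,0] → .  [on edge]
    (1,3)@(3, 7): e=[4,10,0] → X  [on edge]
    (2,3)@(5, 7): e=[-6,6,14] → .
    (1,4)@(3, 9): e=[18,10,-14] → .
    (2,4)@(5, 9): e=[8,6,0] → X  [on edge]
    (3,4)@(7, 9): e=[-2,2,14] → .
    (2,5)@(5, 11): e=[22,6,-14] → .
    (3,5)@(7, 11): e=[12,2,0] → X  [on edge]
    (4,5)@(9, 11): e=[2,-2,14] → .
    (3,6)@(7, 13): e=[26,2,-14] → .
    (4,6)@(9, 13): e=[16,-2,0] → .  [on edge]
    (5,7)@(11, 15): e=[20,-6,0] → .  [on edge]
    (7,7)@(15, 15): e=[0,-14,28] → .  [on edge]
    (6,8)@(13, 17): e=[24,-10,0] → .  [on edge]
  covered (3 px):
    . . . . . . . . . . .
    . . . . . . . . . . .
    . . . . . . . . . . .
    . X . . . . . . . . .
    . . X . . . . . . . .
    . . . X . . . . . . .
    . . . . . . . . . . .
    . . . . . . . . . . .
    . . . . . . . . . . .

Answer: [10,0,4]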